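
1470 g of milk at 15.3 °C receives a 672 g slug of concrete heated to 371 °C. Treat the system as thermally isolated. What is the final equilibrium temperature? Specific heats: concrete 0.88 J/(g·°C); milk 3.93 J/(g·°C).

T_f ≈ 48.3 °C

Let T be the final temperature. ΣQ_i = 0:
672·0.88·(T − 371) + 1470·3.93·(T − 15.3) = 0
591.36(T − 371) + 5777.1(T − 15.3) = 0
6368.5 T = 307784
T = 307784/6368.5 ≈ 48.33 °C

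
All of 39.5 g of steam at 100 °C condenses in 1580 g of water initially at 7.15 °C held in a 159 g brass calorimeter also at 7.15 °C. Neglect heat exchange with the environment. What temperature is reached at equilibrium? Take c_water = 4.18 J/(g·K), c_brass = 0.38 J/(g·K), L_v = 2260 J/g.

Energy conservation, ΣQ = 0:
steam→water at 100 °C releases m L_v = 39.5·2260 = 89270; condensate cools 100→T: 39.5·4.18·(T − 100) = 165.11(T − 100); original water: 6604.4(T − 7.15); cup: 60.42(T − 7.15)
6829.9 T = 89270 + 16511 + 47653 = 153434
T ≈ 22.47 °C (< 100 °C, so full condensation is consistent).

T_f ≈ 22.5 °C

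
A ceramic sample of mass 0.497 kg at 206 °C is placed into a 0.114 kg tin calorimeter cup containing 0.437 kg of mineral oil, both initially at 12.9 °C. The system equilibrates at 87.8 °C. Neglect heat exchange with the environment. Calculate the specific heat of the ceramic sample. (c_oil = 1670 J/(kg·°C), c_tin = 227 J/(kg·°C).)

c ≈ 963 J/(kg·°C)

Setting the total heat transfer to zero:
0.497×c×(87.8 − 206) + 0.437×1670×(87.8 − 12.9) + 0.114×227×(87.8 − 12.9) = 0
-58.75 c = -56600
c = -56600/-58.75 ≈ 963.5 J/(kg·°C)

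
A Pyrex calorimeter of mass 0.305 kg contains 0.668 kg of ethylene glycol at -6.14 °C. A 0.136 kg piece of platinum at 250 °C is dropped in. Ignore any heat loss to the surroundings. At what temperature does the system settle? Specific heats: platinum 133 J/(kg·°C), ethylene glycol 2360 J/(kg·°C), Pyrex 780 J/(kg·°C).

T_f ≈ -3.6 °C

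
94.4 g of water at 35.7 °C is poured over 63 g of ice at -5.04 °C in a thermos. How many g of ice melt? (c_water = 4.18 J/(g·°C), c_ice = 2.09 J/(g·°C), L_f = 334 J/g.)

Water can give up m c ΔT = 94.4·4.18·35.7 = 14087 J before reaching 0 °C.
Of that, 63·2.09·5.04 = 663.62 J goes to bring the ice to 0 °C, leaving 13423 J.
Melting all 63 g of ice would need 63·334 = 21042 J.
13423 J < 21042 J, so only part of the ice melts and the system sits at 0 °C.
Mass melted = 13423/334 ≈ 40.19 g.

m_melted ≈ 40.2 g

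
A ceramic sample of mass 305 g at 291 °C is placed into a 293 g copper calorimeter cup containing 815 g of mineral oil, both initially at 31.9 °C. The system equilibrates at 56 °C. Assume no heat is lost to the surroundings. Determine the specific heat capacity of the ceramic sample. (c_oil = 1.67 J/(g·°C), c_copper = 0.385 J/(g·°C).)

c ≈ 0.496 J/(g·°C)

Conservation of energy gives ΣQ = 0:
305×c×(56 − 291) + 815×1.67×(56 − 31.9) + 293×0.385×(56 − 31.9) = 0
-71675 c = -35520
c = -35520/-71675 ≈ 0.4956 J/(g·°C)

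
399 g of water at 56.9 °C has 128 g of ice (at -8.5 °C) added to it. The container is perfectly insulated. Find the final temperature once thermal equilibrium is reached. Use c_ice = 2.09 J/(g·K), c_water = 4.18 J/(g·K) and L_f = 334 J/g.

T_f ≈ 22.6 °C

Heat gained plus heat lost sum to zero:
ice -8.5→0 °C: 128×2.09×8.5 = 2273.9
  melt ice: 128×334 = 42752
  warm the meltwater: 535.04 T
  water cools: 399×4.18×(T − 56.9) = 1667.8(T − 56.9)
2202.9 T = 94899 − 45026 = 49873
T ≈ 22.64 °C — above 0 °C, consistent with complete melting.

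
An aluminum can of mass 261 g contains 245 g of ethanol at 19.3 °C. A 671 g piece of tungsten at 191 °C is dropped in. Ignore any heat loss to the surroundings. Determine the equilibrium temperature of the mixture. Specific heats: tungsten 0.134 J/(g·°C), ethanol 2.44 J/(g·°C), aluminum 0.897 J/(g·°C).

T_f ≈ 36.0 °C

Heat gained plus heat lost sum to zero:
671*0.134*(T − 191) + 245*2.44*(T − 19.3) + 261*0.897*(T − 19.3) = 0
89.91(T − 191) + 597.8(T − 19.3) + 234.12(T − 19.3) = 0
(89.91 + 597.8 + 234.12) T = 89.91*191 + 597.8*19.3 + 234.12*19.3
T = 33230/921.83 ≈ 36.05 °C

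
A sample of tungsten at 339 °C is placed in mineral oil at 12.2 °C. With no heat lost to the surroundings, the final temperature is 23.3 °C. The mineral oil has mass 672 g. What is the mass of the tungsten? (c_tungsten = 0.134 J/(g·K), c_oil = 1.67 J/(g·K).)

m ≈ 294 g

Taking heat into each body as positive, Σ m c ΔT = 0:
m·0.134·(23.3 − 339) + 672·1.67·(23.3 − 12.2) = 0
-42.3 m = -12457
m = -12457/-42.3 ≈ 294.5 g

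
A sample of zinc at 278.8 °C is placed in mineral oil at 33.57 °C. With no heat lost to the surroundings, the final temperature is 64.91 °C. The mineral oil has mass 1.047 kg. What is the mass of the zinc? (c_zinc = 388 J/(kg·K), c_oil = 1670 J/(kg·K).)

Net heat exchanged in the isolated system is zero:
m·388·(64.91 − 278.8) + 1.047·1670·(64.91 − 33.57) = 0
-82989 m = -54798
m = -54798/-82989 ≈ 0.6603 kg

m ≈ 0.66 kg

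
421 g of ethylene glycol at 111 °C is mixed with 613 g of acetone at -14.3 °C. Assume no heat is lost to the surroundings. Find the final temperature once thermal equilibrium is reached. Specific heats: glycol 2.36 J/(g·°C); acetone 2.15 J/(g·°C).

T_f ≈ 39.6 °C

|Q_glycol| = |Q_acetone|:
421*2.36*(111 − T) = 613*2.15*(T − (-14.3))
993.56(111 − T) = 1318(T − (-14.3))
2311.5 T = 91438  ⇒  T ≈ 39.56 °C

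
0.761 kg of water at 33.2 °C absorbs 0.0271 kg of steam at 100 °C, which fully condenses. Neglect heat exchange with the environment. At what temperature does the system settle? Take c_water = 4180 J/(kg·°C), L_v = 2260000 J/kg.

T_f ≈ 54.1 °C

Energy conservation, ΣQ = 0:
latent heat released on condensation: 0.0271×2260000 = 61246; condensed water 100 °C→T: 113.28(T − 100); original water: 3181(T − 33.2)
3294.3 T = 61246 + 11328 + 105609 = 178182
T ≈ 54.09 °C (< 100 °C, so full condensation is consistent).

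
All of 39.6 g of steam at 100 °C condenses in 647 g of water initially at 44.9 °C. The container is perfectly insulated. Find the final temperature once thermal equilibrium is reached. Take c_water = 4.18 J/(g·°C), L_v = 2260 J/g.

T_f ≈ 79.3 °C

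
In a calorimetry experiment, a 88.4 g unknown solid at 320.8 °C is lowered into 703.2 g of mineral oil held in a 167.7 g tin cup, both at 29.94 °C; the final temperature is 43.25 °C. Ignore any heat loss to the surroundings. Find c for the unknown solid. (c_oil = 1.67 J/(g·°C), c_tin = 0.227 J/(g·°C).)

c ≈ 0.658 J/(g·°C)

Setting the total heat transfer to zero:
88.4×c×(43.25 − 320.8) + 703.2×1.67×(43.25 − 29.94) + 167.7×0.227×(43.25 − 29.94) = 0
-24535 c = -16137
c = -16137/-24535 ≈ 0.6577 J/(g·°C)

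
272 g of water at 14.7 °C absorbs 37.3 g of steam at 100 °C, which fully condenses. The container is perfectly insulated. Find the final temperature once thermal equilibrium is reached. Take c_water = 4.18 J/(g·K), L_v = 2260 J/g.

T_f ≈ 90.2 °C

Net heat exchanged in the isolated system is zero:
latent heat released on condensation: 37.3·2260 = 84298; condensed water 100 °C→T: 155.91(T − 100); water warms: 272·4.18·(T − 14.7) = 1137(T − 14.7)
1292.9 T = 84298 + 15591 + 16713 = 116603
T ≈ 90.19 °C — below 100 °C, confirming all the steam condensed.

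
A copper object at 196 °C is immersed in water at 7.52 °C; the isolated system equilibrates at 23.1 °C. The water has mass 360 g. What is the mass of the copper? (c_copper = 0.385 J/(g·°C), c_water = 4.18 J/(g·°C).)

m ≈ 352 g

Heat lost by the copper = heat gained by the water:
m×0.385×(196 − 23.1) = 360×4.18×(23.1 − 7.52)
66.57 m = 23445  ⇒  m ≈ 352.2 g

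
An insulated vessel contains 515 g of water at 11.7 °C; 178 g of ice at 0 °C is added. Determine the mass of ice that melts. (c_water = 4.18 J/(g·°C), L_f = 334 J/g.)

m_melted ≈ 75.4 g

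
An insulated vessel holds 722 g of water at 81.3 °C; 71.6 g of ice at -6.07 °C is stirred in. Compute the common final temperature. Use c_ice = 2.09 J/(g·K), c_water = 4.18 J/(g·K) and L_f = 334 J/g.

T_f ≈ 66.5 °C

Sum of m c ΔT and latent-heat terms is zero:
warm ice to 0 °C: 71.6·2.09·(0 − (-6.07)) = 908.34; latent heat to melt: 71.6·334 = 23914; warm the meltwater: 299.29 T; water: 3018(T − 81.3)
3317.2 T = 245360 − 24823 = 220537
T ≈ 66.48 °C. Since T > 0 °C, the all-ice-melts assumption holds.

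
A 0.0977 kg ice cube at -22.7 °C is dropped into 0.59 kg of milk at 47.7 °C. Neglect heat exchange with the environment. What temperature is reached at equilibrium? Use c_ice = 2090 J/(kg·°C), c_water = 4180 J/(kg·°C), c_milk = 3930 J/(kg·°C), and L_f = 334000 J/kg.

T_f ≈ 26.9 °C

Sum of m c ΔT and latent-heat terms is zero:
ice -22.7→0 °C: 0.0977·2090·22.7 = 4635.2; fusion: m_ice L_f = 0.0977·334000 = 32632; meltwater 0→T: 0.0977·4180·T = 408.39 T; milk: 2318.7(T − 47.7)
2727.1 T = 110602 − 37267 = 73335
T ≈ 26.89 °C — above 0 °C, consistent with complete melting.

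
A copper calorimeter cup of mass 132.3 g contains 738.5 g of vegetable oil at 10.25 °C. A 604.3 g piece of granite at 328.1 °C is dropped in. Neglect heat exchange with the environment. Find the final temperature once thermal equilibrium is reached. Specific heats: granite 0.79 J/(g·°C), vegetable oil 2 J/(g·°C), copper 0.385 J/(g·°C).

T_f ≈ 85.9 °C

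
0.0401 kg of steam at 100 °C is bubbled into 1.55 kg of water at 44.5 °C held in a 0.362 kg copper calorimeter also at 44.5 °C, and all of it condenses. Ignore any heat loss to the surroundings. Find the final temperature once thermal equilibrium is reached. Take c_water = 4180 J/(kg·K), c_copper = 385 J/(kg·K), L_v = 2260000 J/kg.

Energy balance with sensible and latent terms:
latent heat released on condensation: 0.0401·2260000 = 90626; condensate cools 100→T: 0.0401·4180·(T − 100) = 167.62(T − 100); original water: 6479(T − 44.5); copper cup: 0.362·385·(T − 44.5) = 139.37(T − 44.5)
6786 T = 90626 + 16762 + 294517 = 401905
T ≈ 59.23 °C — below 100 °C, confirming all the steam condensed.

T_f ≈ 59.2 °C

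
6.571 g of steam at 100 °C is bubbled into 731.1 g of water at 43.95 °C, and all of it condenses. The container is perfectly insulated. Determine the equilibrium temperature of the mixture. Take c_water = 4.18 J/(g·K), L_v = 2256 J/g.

T_f ≈ 49.3 °C

Let T be the final temperature. ΣQ_i = 0:
latent heat released on condensation: 6.571×2256 = 14824
  condensate cools 100→T: 6.571×4.18×(T − 100) = 27.47(T − 100)
  water warms: 731.1×4.18×(T − 43.95) = 3056(T − 43.95)
3083.5 T = 14824 + 2746.7 + 134311 = 151882
T ≈ 49.26 °C (< 100 °C, so full condensation is consistent).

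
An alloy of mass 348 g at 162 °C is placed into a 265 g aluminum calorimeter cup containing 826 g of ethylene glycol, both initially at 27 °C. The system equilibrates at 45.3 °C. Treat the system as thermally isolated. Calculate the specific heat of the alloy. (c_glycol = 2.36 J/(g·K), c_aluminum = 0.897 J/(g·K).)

c ≈ 0.986 J/(g·K)

Net heat exchanged in the isolated system is zero:
348·c·(45.3 − 162) + 826·2.36·(45.3 − 27) + 265·0.897·(45.3 − 27) = 0
-40612 c = -40023
c = -40023/-40612 ≈ 0.9855 J/(g·K)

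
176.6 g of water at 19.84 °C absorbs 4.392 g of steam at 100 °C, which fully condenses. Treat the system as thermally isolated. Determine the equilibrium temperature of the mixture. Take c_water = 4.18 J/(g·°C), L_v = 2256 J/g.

Net heat exchanged in the isolated system is zero:
condense steam: −4.392·2256 = −9908.4; condensed water 100 °C→T: 18.36(T − 100); water warms: 176.6·4.18·(T − 19.84) = 738.19(T − 19.84)
756.55 T = 9908.4 + 1835.9 + 14646 = 26390
T ≈ 34.88 °C (< 100 °C, so full condensation is consistent).

T_f ≈ 34.9 °C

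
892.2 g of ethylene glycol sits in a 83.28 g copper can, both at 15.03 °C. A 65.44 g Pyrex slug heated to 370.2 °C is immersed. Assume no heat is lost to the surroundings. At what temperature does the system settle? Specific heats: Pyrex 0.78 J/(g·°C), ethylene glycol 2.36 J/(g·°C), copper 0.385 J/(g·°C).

T_f ≈ 23.3 °C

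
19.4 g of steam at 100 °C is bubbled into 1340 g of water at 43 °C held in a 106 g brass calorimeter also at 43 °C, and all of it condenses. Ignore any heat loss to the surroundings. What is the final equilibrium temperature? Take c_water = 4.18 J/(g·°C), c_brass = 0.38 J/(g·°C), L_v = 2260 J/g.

T_f ≈ 51.5 °C

Heat gained plus heat lost sum to zero:
condense steam: −19.4·2260 = −43844; condensate cools 100→T: 19.4·4.18·(T − 100) = 81.09(T − 100); original water: 5601.2(T − 43); brass cup: 106·0.38·(T − 43) = 40.28(T − 43)
5722.6 T = 43844 + 8109.2 + 242584 = 294537
T ≈ 51.47 °C — below 100 °C, confirming all the steam condensed.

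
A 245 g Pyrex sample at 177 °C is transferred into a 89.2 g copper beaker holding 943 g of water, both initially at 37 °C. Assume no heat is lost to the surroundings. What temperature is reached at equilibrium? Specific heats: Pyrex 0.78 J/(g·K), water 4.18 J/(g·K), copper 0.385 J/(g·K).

Let T be the final temperature. ΣQ_i = 0:
245·0.78·(T − 177) + 943·4.18·(T − 37) + 89.2·0.385·(T − 37) = 0
4167.2 T = 180940
T = 180940/4167.2 ≈ 43.42 °C

T_f ≈ 43.4 °C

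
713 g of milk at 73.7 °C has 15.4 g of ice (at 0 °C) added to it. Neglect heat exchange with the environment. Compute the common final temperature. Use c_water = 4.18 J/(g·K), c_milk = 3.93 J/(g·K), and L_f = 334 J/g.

T_f ≈ 70.3 °C

Conservation of energy gives ΣQ = 0:
latent heat to melt: 15.4×334 = 5143.6
  meltwater 0→T: 15.4×4.18×T = 64.37 T
  milk cools: 713×3.93×(T − 73.7) = 2802.1(T − 73.7)
2866.5 T = 206514 − 5143.6 = 201370
T ≈ 70.25 °C (positive, so assuming full melt was valid).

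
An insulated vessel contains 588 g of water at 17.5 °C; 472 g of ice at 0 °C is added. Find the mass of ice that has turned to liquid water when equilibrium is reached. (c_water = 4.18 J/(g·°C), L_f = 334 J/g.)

Heat available from the water dropping to 0 °C: 588·4.18·17.5 = 43012 J.
Fully melting the ice requires m_ice L_f = 472·334 = 157648 J.
Since 43012 < 157648 J, not all the ice melts; equilibrium is at 0 °C.
m_melt = 43012 / L_f = 128.8 g.

m_melted ≈ 129 g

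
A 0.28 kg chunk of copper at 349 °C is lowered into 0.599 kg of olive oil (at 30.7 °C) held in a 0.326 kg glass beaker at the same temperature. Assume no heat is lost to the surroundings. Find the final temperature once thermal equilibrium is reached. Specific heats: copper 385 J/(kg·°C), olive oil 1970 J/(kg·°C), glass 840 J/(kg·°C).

T_f is the heat-capacity-weighted average of the initial temperatures:
T_f = (107.8×349 + 1180×30.7 + 273.84×30.7) / (107.8 + 1180 + 273.84)
    = 82256 / 1561.7 ≈ 52.67 °C

T_f ≈ 52.7 °C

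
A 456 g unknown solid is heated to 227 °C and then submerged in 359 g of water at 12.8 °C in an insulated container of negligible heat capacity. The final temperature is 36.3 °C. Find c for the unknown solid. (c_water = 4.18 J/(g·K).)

c ≈ 0.406 J/(g·K)

m_s c (T_s − T_f) = m_water c_water (T_f − T_0):
456·c·(227 − 36.3) = 359·4.18·(36.3 − 12.8)
86959 c = 35265  ⇒  c ≈ 0.4055 J/(g·K)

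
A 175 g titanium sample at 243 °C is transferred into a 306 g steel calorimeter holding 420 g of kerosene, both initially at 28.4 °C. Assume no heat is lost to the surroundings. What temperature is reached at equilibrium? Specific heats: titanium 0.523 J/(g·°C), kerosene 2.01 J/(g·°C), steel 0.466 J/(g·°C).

T_f ≈ 46.6 °C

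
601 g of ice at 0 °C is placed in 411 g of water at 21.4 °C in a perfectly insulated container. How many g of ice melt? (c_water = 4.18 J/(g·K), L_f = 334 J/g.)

m_melted ≈ 110 g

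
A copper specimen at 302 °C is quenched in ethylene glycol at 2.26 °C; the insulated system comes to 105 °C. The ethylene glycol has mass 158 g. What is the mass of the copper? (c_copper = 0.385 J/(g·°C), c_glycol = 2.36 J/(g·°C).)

|Q_copper| = |Q_glycol|:
m·0.385·(302 − 105) = 158·2.36·(105 − 2.26)
75.84 m = 38310  ⇒  m ≈ 505.1 g

m ≈ 505 g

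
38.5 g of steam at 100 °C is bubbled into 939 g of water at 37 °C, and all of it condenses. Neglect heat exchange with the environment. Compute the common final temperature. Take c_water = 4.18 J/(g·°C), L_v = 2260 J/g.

T_f ≈ 60.8 °C

Net heat exchanged in the isolated system is zero:
latent heat released on condensation: 38.5×2260 = 87010; condensate cools 100→T: 38.5×4.18×(T − 100) = 160.93(T − 100); original water: 3925(T − 37)
4085.9 T = 87010 + 16093 + 145226 = 248329
T ≈ 60.78 °C — below 100 °C, confirming all the steam condensed.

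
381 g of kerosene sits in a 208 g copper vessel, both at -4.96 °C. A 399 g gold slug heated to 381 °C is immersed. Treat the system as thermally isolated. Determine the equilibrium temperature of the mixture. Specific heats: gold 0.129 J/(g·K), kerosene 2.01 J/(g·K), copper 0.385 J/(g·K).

Let T be the final temperature. ΣQ_i = 0:
399·0.129·(T − 381) + 381·2.01·(T − (-4.96)) + 208·0.385·(T − (-4.96)) = 0
51.47(T − 381) + 765.81(T − (-4.96)) + 80.08(T − (-4.96)) = 0
897.36 T = 15415
T ≈ 17.18 °C

T_f ≈ 17.2 °C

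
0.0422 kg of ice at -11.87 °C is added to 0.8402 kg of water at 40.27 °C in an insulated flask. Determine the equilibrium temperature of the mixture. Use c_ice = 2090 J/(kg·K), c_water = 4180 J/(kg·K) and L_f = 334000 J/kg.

Energy balance with sensible and latent terms:
warm ice to 0 °C: 0.0422×2090×(0 − (-11.87)) = 1046.9
  fusion: m_ice L_f = 0.0422×334000 = 14095
  meltwater 0→T: 0.0422×4180×T = 176.4 T
  water: 3512(T − 40.27)
3688.4 T = 141430 − 15142 = 126288
T ≈ 34.24 °C (positive, so assuming full melt was valid).

T_f ≈ 34.2 °C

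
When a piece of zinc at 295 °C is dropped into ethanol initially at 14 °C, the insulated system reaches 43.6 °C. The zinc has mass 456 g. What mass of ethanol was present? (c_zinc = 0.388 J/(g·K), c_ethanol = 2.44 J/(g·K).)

m ≈ 616 g

Heat lost by the zinc = heat gained by the ethanol:
456·0.388·(295 − 43.6) = m·2.44·(43.6 − 14)
72.22 m = 44480  ⇒  m ≈ 615.9 g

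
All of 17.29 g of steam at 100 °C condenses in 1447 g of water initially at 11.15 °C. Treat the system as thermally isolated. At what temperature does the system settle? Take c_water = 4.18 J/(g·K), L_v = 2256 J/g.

Taking heat into each body as positive, Σ m c ΔT = 0:
steam→water at 100 °C releases m L_v = 17.29×2256 = 39006
  condensed water 100 °C→T: 72.27(T − 100)
  original water: 6048.5(T − 11.15)
6120.7 T = 39006 + 7227.2 + 67440 = 113674
T ≈ 18.57 °C (< 100 °C, so full condensation is consistent).

T_f ≈ 18.6 °C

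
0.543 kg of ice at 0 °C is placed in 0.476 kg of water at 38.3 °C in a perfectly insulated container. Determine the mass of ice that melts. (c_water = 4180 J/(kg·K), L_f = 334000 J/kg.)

m_melted ≈ 0.228 kg

Water can give up m c ΔT = 0.476×4180×38.3 = 76205 J before reaching 0 °C.
Fully melting the ice requires m_ice L_f = 0.543×334000 = 181362 J.
Since 76205 < 181362 J, not all the ice melts; equilibrium is at 0 °C.
m_melted×334000 = 76205  ⇒  m_melted ≈ 0.2282 kg.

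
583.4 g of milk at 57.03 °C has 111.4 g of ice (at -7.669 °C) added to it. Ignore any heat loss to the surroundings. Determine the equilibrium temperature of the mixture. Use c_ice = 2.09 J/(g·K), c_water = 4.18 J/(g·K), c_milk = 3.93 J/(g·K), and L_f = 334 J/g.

T_f ≈ 33.3 °C

Energy balance with sensible and latent terms:
ice -7.669→0 °C: 111.4×2.09×7.669 = 1785.5
  melt ice: 111.4×334 = 37208
  warm the meltwater: 465.65 T
  milk cools: 583.4×3.93×(T − 57.03) = 2292.8(T − 57.03)
2758.4 T = 130756 − 38993 = 91763
T ≈ 33.27 °C. Since T > 0 °C, the all-ice-melts assumption holds.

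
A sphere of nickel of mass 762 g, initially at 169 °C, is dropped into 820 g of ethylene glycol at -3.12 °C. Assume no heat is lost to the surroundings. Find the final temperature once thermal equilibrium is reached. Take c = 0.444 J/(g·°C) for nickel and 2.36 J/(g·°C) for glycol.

T_f ≈ 22.5 °C

Energy conservation, ΣQ = 0:
762×0.444×(T − 169) + 820×2.36×(T − (-3.12)) = 0
2273.5 T = 51140
T = 51140/2273.5 ≈ 22.49 °C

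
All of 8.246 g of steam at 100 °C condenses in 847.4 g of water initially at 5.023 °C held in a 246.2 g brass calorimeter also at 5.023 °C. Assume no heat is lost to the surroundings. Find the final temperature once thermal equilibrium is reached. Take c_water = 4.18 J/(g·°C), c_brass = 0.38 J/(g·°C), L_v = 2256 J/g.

Sum of m c ΔT and latent-heat terms is zero:
condense steam: −8.246×2256 = −18603
  condensate cools 100→T: 8.246×4.18×(T − 100) = 34.47(T − 100)
  water warms: 847.4×4.18×(T − 5.023) = 3542.1(T − 5.023)
  brass cup: 246.2×0.38×(T − 5.023) = 93.56(T − 5.023)
3670.2 T = 18603 + 3446.8 + 18262 = 40312
T ≈ 10.98 °C — below 100 °C, confirming all the steam condensed.

T_f ≈ 11.0 °C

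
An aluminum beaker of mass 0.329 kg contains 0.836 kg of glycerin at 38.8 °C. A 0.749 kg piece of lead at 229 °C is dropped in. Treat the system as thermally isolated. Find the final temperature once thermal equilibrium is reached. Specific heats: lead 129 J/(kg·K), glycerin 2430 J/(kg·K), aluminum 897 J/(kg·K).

T_f ≈ 46.4 °C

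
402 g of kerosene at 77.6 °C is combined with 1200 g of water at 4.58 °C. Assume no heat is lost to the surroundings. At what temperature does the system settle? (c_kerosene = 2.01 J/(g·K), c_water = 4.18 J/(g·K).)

Heat lost by the kerosene equals heat gained by the water:
402·2.01·(77.6 − T) = 1200·4.18·(T − 4.58)
808.02(77.6 − T) = 5016(T − 4.58)
5824 T = 85676  ⇒  T ≈ 14.71 °C

T_f ≈ 14.7 °C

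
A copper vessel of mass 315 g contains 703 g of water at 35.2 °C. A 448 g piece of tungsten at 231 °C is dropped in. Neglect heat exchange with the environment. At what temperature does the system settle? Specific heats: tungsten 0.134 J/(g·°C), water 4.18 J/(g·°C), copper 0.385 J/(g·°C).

T_f ≈ 39.0 °C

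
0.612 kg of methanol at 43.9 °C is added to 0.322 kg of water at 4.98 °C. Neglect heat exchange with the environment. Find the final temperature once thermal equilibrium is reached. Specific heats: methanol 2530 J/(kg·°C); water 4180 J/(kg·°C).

Energy conservation, ΣQ = 0:
0.612*2530*(T − 43.9) + 0.322*4180*(T − 4.98) = 0
1548.4(T − 43.9) + 1346(T − 4.98) = 0
(1548.4 + 1346) T = 1548.4*43.9 + 1346*4.98
T = 74676/2894.3 ≈ 25.80 °C

T_f ≈ 25.8 °C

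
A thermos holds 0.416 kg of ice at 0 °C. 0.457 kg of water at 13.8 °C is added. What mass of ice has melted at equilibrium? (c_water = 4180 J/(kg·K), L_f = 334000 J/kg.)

m_melted ≈ 0.0789 kg

Heat available from the water dropping to 0 °C: 0.457×4180×13.8 = 26362 J.
Fully melting the ice requires m_ice L_f = 0.416×334000 = 138944 J.
26362 J < 138944 J, so only part of the ice melts and the system sits at 0 °C.
m_melt = 26362 / L_f = 0.07893 kg.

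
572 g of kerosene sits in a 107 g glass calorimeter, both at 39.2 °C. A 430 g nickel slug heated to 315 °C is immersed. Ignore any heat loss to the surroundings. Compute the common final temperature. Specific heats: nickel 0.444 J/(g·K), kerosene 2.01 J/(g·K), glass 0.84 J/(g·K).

Let T be the final temperature. ΣQ_i = 0:
430·0.444·(T − 315) + 572·2.01·(T − 39.2) + 107·0.84·(T − 39.2) = 0
(190.92 + 1149.7 + 89.88) T = 190.92·315 + 1149.7·39.2 + 89.88·39.2
T ≈ 76.01 °C

T_f ≈ 76.0 °C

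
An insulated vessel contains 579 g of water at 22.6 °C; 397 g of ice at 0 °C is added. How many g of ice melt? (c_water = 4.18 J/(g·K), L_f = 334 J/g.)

Water can give up m c ΔT = 579×4.18×22.6 = 54697 J before reaching 0 °C.
To melt every bit of ice: 397×334 = 132598 J.
54697 J < 132598 J, so only part of the ice melts and the system sits at 0 °C.
Mass melted = 54697/334 ≈ 163.8 g.

m_melted ≈ 164 g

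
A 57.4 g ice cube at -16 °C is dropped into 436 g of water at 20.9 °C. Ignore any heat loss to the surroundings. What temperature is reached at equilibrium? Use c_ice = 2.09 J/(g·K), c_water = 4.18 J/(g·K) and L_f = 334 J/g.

T_f ≈ 8.2 °C

Setting the total heat transfer to zero:
warm ice to 0 °C: 57.4×2.09×(0 − (-16)) = 1919.5
  melt ice: 57.4×334 = 19172
  meltwater 0→T: 57.4×4.18×T = 239.93 T
  water cools: 436×4.18×(T − 20.9) = 1822.5(T − 20.9)
2062.4 T = 38090 − 21091 = 16999
T ≈ 8.24 °C. Since T > 0 °C, the all-ice-melts assumption holds.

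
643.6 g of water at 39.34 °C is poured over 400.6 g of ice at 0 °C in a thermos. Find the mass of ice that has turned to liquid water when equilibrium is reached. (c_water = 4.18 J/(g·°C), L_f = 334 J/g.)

Cooling the water to 0 °C releases 643.6·4.18·39.34 = 105834 J.
To melt every bit of ice: 400.6·334 = 133800 J.
105834 J < 133800 J, so only part of the ice melts and the system sits at 0 °C.
m_melt = 105834 / L_f = 316.9 g.

m_melted ≈ 317 g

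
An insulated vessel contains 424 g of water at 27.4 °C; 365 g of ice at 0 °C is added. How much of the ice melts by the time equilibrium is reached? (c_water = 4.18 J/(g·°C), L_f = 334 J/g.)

Cooling the water to 0 °C releases 424·4.18·27.4 = 48562 J.
Melting all 365 g of ice would need 365·334 = 121910 J.
48562 J < 121910 J, so only part of the ice melts and the system sits at 0 °C.
Mass melted = 48562/334 ≈ 145.4 g.

m_melted ≈ 145 g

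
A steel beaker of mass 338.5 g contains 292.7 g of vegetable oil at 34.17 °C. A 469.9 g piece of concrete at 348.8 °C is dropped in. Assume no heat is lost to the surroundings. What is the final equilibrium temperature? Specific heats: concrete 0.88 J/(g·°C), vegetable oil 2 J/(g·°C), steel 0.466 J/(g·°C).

T_f ≈ 146.7 °C

Net heat exchanged in the isolated system is zero:
469.9·0.88·(T − 348.8) + 292.7·2·(T − 34.17) + 338.5·0.466·(T − 34.17) = 0
413.51(T − 348.8) + 585.4(T − 34.17) + 157.74(T − 34.17) = 0
1156.7 T = 169626
T = 169626 / 1156.7 = 147 °C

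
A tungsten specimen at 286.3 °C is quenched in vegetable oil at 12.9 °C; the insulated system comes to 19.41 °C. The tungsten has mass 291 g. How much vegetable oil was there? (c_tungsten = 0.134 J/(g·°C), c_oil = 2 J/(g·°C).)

m ≈ 799 g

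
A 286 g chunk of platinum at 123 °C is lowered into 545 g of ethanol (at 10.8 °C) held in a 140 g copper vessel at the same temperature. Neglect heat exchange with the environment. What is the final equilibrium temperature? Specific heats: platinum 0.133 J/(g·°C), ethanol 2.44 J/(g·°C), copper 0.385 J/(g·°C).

T_f ≈ 13.8 °C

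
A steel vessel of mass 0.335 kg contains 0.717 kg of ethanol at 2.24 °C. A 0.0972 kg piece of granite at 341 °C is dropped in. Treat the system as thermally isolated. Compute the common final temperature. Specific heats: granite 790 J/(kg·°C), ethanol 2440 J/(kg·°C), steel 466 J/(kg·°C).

Conservation of energy gives ΣQ = 0:
0.0972*790*(T − 341) + 0.717*2440*(T − 2.24) + 0.335*466*(T − 2.24) = 0
76.79(T − 341) + 1749.5(T − 2.24) + 156.11(T − 2.24) = 0
1982.4 T = 30453
T ≈ 15.36 °C

T_f ≈ 15.4 °C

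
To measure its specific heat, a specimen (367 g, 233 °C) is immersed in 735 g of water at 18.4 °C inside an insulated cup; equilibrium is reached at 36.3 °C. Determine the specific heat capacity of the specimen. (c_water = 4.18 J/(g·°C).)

c ≈ 0.762 J/(g·°C)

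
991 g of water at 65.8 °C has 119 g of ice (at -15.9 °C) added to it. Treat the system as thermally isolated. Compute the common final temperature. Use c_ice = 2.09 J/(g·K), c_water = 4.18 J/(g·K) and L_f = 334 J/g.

T_f ≈ 49.3 °C

Heat gained plus heat lost sum to zero:
ice -15.9→0 °C: 119×2.09×15.9 = 3954.5
  latent heat to melt: 119×334 = 39746
  meltwater 0→T: 119×4.18×T = 497.42 T
  water cools: 991×4.18×(T − 65.8) = 4142.4(T − 65.8)
4639.8 T = 272569 − 43700 = 228868
T ≈ 49.33 °C — above 0 °C, consistent with complete melting.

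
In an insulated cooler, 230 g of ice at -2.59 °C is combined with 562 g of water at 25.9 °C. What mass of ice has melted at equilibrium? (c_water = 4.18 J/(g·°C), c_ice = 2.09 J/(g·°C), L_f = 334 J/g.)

m_melted ≈ 178 g

Water can give up m c ΔT = 562·4.18·25.9 = 60843 J before reaching 0 °C.
Of that, 230·2.09·2.59 = 1245 J goes to bring the ice to 0 °C, leaving 59598 J.
Fully melting the ice requires m_ice L_f = 230·334 = 76820 J.
That's not enough to melt it all — equilibrium is at 0 °C with ice remaining.
m_melt = 59598 / L_f = 178.4 g.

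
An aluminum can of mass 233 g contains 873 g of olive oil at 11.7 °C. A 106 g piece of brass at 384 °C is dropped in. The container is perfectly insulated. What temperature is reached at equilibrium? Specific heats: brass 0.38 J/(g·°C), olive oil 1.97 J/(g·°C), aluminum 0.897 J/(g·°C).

T_f ≈ 19.3 °C

T_f is the heat-capacity-weighted average of the initial temperatures:
T_f = (40.28*384 + 1719.8*11.7 + 209*11.7) / (40.28 + 1719.8 + 209)
    = 38035 / 1969.1 ≈ 19.32 °C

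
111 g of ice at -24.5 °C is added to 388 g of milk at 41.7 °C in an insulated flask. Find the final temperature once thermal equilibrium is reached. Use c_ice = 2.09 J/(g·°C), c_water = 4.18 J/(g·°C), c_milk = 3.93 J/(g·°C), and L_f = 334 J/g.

T_f ≈ 10.5 °C

Sum of m c ΔT and latent-heat terms is zero:
warm ice to 0 °C: 111×2.09×(0 − (-24.5)) = 5683.8
  fusion: m_ice L_f = 111×334 = 37074
  meltwater 0→T: 111×4.18×T = 463.98 T
  milk cools: 388×3.93×(T − 41.7) = 1524.8(T − 41.7)
1988.8 T = 63586 − 42758 = 20828
T ≈ 10.47 °C (positive, so assuming full melt was valid).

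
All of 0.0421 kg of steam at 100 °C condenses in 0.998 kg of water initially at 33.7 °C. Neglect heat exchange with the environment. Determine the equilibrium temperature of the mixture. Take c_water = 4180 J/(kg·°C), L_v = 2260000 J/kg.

T_f ≈ 58.3 °C

Heat gained plus heat lost sum to zero:
condense steam: −0.0421·2260000 = −95146
  condensed water 100 °C→T: 175.98(T − 100)
  original water: 4171.6(T − 33.7)
4347.6 T = 95146 + 17598 + 140584 = 253328
T ≈ 58.27 °C, under the boiling point, so the assumption holds.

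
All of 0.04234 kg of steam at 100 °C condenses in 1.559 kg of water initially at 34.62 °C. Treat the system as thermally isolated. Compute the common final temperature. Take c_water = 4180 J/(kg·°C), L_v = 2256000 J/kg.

Energy conservation, ΣQ = 0:
steam→water at 100 °C releases m L_v = 0.04234·2256000 = 95519
  condensate cools 100→T: 0.04234·4180·(T − 100) = 176.98(T − 100)
  water warms: 1.559·4180·(T − 34.62) = 6516.6(T − 34.62)
6693.6 T = 95519 + 17698 + 225605 = 338823
T ≈ 50.62 °C — below 100 °C, confirming all the steam condensed.

T_f ≈ 50.6 °C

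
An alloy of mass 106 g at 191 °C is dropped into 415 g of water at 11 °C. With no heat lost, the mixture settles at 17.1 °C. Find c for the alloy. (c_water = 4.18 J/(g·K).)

c ≈ 0.574 J/(g·K)

m_s c (T_s − T_f) = m_water c_water (T_f − T_0):
106·c·(191 − 17.1) = 415·4.18·(17.1 − 11)
18433 c = 10582  ⇒  c ≈ 0.574 J/(g·K)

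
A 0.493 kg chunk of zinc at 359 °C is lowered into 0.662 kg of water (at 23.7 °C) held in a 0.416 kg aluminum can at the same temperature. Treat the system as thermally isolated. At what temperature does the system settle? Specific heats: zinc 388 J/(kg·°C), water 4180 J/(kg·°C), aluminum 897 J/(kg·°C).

T_f = Σ m_i c_i T_i / Σ m_i c_i:
T_f = (191.28×359 + 2767.2×23.7 + 373.15×23.7) / (191.28 + 2767.2 + 373.15)
    = 143096 / 3331.6 ≈ 42.95 °C

T_f ≈ 43.0 °C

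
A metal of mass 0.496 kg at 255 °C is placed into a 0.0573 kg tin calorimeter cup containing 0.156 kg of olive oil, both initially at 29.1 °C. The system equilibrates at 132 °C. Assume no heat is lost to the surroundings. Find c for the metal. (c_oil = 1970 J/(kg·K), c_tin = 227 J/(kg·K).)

c ≈ 540 J/(kg·K)

Heat gained plus heat lost sum to zero:
0.496·c·(132 − 255) + 0.156·1970·(132 − 29.1) + 0.0573·227·(132 − 29.1) = 0
-61.01 c = -32962
c = -32962/-61.01 ≈ 540.3 J/(kg·K)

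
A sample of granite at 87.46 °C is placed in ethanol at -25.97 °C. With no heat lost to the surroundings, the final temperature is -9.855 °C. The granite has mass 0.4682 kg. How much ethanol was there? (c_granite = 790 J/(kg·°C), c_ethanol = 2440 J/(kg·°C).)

Net heat exchanged in the isolated system is zero:
0.4682×790×(-9.855 − 87.46) + m×2440×(-9.855 − (-25.97)) = 0
39321 m = 35995
m = 35995/39321 ≈ 0.9154 kg

m ≈ 0.915 kg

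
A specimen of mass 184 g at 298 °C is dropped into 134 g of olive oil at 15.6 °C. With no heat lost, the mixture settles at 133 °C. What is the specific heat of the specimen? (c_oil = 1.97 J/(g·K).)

c ≈ 1.02 J/(g·K)

Heat lost by the specimen = heat gained by the oil:
184·c·(298 − 133) = 134·1.97·(133 − 15.6)
30360 c = 30991  ⇒  c ≈ 1.021 J/(g·K)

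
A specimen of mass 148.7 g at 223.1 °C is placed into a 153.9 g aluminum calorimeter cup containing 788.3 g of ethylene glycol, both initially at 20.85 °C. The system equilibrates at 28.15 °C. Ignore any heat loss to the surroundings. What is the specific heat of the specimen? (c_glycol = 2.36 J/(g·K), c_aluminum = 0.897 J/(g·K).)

c ≈ 0.503 J/(g·K)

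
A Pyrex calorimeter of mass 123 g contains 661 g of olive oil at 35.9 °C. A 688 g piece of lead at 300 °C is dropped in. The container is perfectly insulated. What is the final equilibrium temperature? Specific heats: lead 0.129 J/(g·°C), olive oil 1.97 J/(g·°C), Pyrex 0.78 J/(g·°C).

T_f ≈ 51.7 °C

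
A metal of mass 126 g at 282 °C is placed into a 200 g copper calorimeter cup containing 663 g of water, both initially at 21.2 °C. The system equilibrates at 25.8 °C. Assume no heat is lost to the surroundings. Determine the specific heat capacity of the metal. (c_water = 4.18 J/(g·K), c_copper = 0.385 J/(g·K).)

c ≈ 0.406 J/(g·K)

Net heat exchanged in the isolated system is zero:
126·c·(25.8 − 282) + 663·4.18·(25.8 − 21.2) + 200·0.385·(25.8 − 21.2) = 0
-32281 c = -13102
c = -13102/-32281 ≈ 0.4059 J/(g·K)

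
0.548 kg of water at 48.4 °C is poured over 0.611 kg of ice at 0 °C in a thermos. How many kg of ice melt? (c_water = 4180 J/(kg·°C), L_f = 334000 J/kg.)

m_melted ≈ 0.332 kg

Heat available from the water dropping to 0 °C: 0.548·4180·48.4 = 110867 J.
Fully melting the ice requires m_ice L_f = 0.611·334000 = 204074 J.
110867 J < 204074 J, so only part of the ice melts and the system sits at 0 °C.
m_melt = 110867 / L_f = 0.3319 kg.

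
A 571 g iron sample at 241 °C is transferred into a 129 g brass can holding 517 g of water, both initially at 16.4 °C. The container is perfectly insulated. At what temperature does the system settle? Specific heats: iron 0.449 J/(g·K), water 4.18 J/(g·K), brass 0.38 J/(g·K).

Let T be the final temperature. ΣQ_i = 0:
571×0.449×(T − 241) + 517×4.18×(T − 16.4) + 129×0.38×(T − 16.4) = 0
2466.5 T = 98033
T ≈ 39.75 °C

T_f ≈ 39.7 °C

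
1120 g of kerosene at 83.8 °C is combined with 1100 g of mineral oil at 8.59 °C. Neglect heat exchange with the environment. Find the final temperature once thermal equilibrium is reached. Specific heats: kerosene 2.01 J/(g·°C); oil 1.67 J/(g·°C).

T_f ≈ 50.0 °C

Heat lost by the kerosene equals heat gained by the oil:
1120×2.01×(83.8 − T) = 1100×1.67×(T − 8.59)
2251.2(83.8 − T) = 1837(T − 8.59)
4088.2 T = 204430  ⇒  T ≈ 50.00 °C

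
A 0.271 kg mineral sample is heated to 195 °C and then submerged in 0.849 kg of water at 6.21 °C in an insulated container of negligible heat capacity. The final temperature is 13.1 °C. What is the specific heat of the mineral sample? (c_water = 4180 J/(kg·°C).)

Net heat exchanged in the isolated system is zero:
0.271·c·(13.1 − 195) + 0.849·4180·(13.1 − 6.21) = 0
-49.29 c = -24451
c = -24451/-49.29 ≈ 496 J/(kg·°C)

c ≈ 496 J/(kg·°C)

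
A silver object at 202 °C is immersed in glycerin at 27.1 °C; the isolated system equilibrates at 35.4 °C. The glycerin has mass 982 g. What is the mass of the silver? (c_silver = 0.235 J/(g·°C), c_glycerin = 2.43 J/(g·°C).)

m ≈ 506 g

Setting the total heat transfer to zero:
m×0.235×(35.4 − 202) + 982×2.43×(35.4 − 27.1) = 0
-39.15 m = -19806
m = -19806/-39.15 ≈ 505.9 g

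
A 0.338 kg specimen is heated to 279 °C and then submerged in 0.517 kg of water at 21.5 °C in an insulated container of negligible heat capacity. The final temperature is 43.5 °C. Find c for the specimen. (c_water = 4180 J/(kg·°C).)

Energy conservation, ΣQ = 0:
0.338·c·(43.5 − 279) + 0.517·4180·(43.5 − 21.5) = 0
-79.6 c = -47543
c = -47543/-79.6 ≈ 597.3 J/(kg·°C)

c ≈ 597 J/(kg·°C)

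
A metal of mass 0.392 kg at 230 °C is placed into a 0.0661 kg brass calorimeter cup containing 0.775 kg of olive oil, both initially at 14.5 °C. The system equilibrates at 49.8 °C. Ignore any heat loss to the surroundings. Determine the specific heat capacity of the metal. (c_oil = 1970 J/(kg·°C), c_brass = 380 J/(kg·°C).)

Heat gained plus heat lost sum to zero:
0.392·c·(49.8 − 230) + 0.775·1970·(49.8 − 14.5) + 0.0661·380·(49.8 − 14.5) = 0
-70.64 c = -54781
c = -54781/-70.64 ≈ 775.5 J/(kg·°C)

c ≈ 776 J/(kg·°C)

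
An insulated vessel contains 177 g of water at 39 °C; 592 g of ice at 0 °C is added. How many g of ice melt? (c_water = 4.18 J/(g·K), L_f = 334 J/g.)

m_melted ≈ 86.4 g

Cooling the water to 0 °C releases 177×4.18×39 = 28855 J.
To melt every bit of ice: 592×334 = 197728 J.
That's not enough to melt it all — equilibrium is at 0 °C with ice remaining.
m_melted×334 = 28855  ⇒  m_melted ≈ 86.39 g.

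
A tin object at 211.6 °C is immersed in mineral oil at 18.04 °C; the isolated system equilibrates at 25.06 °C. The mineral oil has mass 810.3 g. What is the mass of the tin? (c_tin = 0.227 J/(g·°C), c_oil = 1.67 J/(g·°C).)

m ≈ 224 g

Heat gained plus heat lost sum to zero:
m·0.227·(25.06 − 211.6) + 810.3·1.67·(25.06 − 18.04) = 0
-42.34 m = -9499.5
m = -9499.5/-42.34 ≈ 224.3 g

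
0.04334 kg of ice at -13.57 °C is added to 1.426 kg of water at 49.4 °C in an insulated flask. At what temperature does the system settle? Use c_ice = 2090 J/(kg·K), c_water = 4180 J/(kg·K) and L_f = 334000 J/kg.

T_f ≈ 45.4 °C

Heat gained plus heat lost sum to zero:
ice -13.57→0 °C: 0.04334×2090×13.57 = 1229.2; melt ice: 0.04334×334000 = 14476; warm the meltwater: 181.16 T; water cools: 1.426×4180×(T − 49.4) = 5960.7(T − 49.4)
6141.8 T = 294458 − 15705 = 278753
T ≈ 45.39 °C (positive, so assuming full melt was valid).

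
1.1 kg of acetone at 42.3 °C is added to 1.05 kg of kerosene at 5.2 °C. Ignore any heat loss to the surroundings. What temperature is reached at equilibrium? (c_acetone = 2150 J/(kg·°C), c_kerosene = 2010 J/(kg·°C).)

Taking heat into each body as positive, Σ m c ΔT = 0:
1.1*2150*(T − 42.3) + 1.05*2010*(T − 5.2) = 0
4475.5 T = 111014
T = 111014/4475.5 ≈ 24.80 °C

T_f ≈ 24.8 °C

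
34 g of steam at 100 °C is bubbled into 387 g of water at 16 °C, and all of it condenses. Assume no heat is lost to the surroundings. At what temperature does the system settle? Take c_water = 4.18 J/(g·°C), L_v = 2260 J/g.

T_f ≈ 66.4 °C

Setting the total heat transfer to zero:
condense steam: −34·2260 = −76840
  condensed water 100 °C→T: 142.12(T − 100)
  water warms: 387·4.18·(T − 16) = 1617.7(T − 16)
1759.8 T = 76840 + 14212 + 25883 = 116935
T ≈ 66.45 °C, under the boiling point, so the assumption holds.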